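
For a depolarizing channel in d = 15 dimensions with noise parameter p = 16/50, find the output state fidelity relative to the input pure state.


F = (1-p) + p/d
= (1 - 0.3200) + 0.3200/15
= 0.6800 + 0.0213
= 0.7013

0.7013


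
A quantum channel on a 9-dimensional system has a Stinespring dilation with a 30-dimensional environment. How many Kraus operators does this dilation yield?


Tracing out the environment in an orthonormal basis {|i>_E} gives Kraus operators K_i = <i|_E U |0>_E.
Number of Kraus operators = dim(H_env) = d_env
= 30

30


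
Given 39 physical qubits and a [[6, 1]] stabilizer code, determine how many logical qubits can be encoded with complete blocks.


Each code block uses 6 physical qubits for 1 logical qubit(s).
Number of complete blocks = floor(39 / 6) = 6
Logical qubits = 6 * 1
= 6

6


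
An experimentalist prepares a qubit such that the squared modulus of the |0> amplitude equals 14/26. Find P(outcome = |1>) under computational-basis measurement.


|alpha|^2 = 14/26 = 0.5385
|beta|^2 = 1 - 14/26 = 12/26 = 0.4615
P(|1>) = |beta|^2 = 0.4615

0.4615


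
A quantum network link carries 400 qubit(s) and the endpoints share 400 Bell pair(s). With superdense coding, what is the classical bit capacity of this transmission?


Superdense coding allows 2 classical bits per shared entangled pair.
400 pair(s) -> 2 * 400 = 800 classical bits

800


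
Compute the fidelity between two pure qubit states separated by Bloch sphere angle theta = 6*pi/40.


For states separated by angle theta on Bloch sphere:
F = cos^2(theta/2)
theta = 6*pi/40 = 0.4712
theta/2 = 0.2356
cos(theta/2) = 0.9724
F = 0.9455

0.9455


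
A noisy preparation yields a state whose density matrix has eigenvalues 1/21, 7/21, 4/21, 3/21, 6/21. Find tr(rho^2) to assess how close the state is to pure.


tr(rho^2) = sum of eigenvalues squared
= (1/21)^2 + (7/21)^2 + (4/21)^2 + (3/21)^2 + (6/21)^2
= (1 + 49 + 16 + 9 + 36) / 441
= 111/441
= 0.2517

0.2517


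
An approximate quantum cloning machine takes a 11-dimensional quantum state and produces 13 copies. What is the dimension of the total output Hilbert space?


Output space = H^(tensor 13) where dim(H) = 11
dim = 11^13
= 121 (after 2 factors)
= 1331 (after 3 factors)
= 14641 (after 4 factors)
= 161051 (after 5 factors)
= 1771561 (after 6 factors)
= 19487171 (after 7 factors)
= 214358881 (after 8 factors)
= 2357947691 (after 9 factors)
= 25937424601 (after 10 factors)
= 285311670611 (after 11 factors)
= 3138428376721 (after 12 factors)
= 34522712143931 (after 13 factors)
= 34522712143931

34522712143931


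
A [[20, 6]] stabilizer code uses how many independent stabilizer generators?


For an [[n,k]] stabilizer code:
Number of stabilizer generators = n - k
= 20 - 6
= 14

14


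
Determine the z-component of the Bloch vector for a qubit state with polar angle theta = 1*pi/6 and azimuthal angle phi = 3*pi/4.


theta = 0.5236, phi = 2.3562
r_z = cos(theta) = 0.8660

0.8660


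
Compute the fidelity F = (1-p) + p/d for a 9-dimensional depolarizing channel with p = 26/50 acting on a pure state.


F = (1-p) + p/d
= (1 - 0.5200) + 0.5200/9
= 0.4800 + 0.0578
= 0.5378

0.5378


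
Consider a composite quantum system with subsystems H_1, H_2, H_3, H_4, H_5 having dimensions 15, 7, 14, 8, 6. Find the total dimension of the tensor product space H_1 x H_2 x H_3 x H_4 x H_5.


dim(H_1 x H_2 x H_3 x H_4 x H_5) = 15 * 7 * 14 * 8 * 6
= 105 * 14 * 8 * 6
= 1470 * 8 * 6
= 11760 * 6
= 70560

70560


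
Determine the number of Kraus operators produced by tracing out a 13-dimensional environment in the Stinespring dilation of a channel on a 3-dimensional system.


Tracing out the environment in an orthonormal basis {|i>_E} gives Kraus operators K_i = <i|_E U |0>_E.
Number of Kraus operators = dim(H_env) = d_env
= 13

13


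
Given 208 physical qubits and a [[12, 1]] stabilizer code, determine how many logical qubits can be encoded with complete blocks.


Each code block uses 12 physical qubits for 1 logical qubit(s).
Number of complete blocks = floor(208 / 12) = 17
Logical qubits = 17 * 1
= 17

17


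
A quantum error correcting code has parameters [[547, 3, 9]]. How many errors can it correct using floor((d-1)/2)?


Code parameters: [[547, 3, 9]], distance d = 9.
Number of correctable errors = floor((d-1)/2)
= floor((9 - 1)/2)
= floor(8/2)
= 4

4


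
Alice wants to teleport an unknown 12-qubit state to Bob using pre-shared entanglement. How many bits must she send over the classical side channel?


Quantum teleportation requires 2 classical bits per qubit teleported.
12 qubit(s) -> 2 * 12 = 24 classical bits

24


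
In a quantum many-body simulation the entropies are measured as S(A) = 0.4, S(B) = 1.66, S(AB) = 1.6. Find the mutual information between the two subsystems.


I(A:B) = S(A) + S(B) - S(AB)
= 0.4 + 1.66 - 1.6
= 0.4600

0.4600


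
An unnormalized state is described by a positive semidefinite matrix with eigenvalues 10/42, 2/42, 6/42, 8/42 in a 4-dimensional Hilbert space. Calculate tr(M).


tr(M) = sum of eigenvalues
= 10/42 + 2/42 + 6/42 + 8/42
= 26/42
= 0.6190

0.6190


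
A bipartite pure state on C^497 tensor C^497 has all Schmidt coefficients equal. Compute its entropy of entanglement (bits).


For a maximally entangled state in d x d:
S = log2(d) = log2(497)
= 8.9571

8.9571


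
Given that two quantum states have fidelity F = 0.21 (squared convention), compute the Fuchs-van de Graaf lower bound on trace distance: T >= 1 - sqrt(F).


Fuchs-van de Graaf (squared-fidelity convention): 1 - sqrt(F) <= T <= sqrt(1 - F).
Lower bound: T >= 1 - sqrt(F)
sqrt(F) = sqrt(0.21) = 0.4583
T >= 1 - 0.4583
T >= 0.5417

0.5417


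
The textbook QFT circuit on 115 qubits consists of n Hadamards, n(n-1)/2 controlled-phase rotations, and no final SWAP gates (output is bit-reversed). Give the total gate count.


Hadamard gates: 115
Controlled rotations: n*(n-1)/2 = 115*114/2 = 6555
SWAP gates: 0 (omitted)
Total = 115 + 6555
= 6670

6670


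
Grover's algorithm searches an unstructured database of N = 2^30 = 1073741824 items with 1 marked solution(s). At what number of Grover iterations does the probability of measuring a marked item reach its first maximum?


After j Grover iterations the success probability is P(j) = sin^2((2j+1)*theta), where sin(theta) = sqrt(k/N).
N = 2^30 = 1073741824, k = 1
sin(theta) = sqrt(k/N) = 3.051757812e-05
theta = arcsin(sqrt(k/N)) = 3.051757813e-05 rad
P(j) reaches its first maximum when (2j+1)*theta is as close as possible to pi/2, i.e. j = round(pi/(4*theta) - 1/2).
pi/(4*theta) - 1/2 = 25735.4270
(For comparison, the common estimate pi/4 * sqrt(N/k) = 25735.9270; the exact maximiser is used here.)
Optimal iterations = 25735

25735


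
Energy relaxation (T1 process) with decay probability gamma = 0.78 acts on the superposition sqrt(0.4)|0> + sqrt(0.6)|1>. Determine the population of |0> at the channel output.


For amplitude damping with parameter gamma on state sqrt(a)|0> + sqrt(b)|1>:
alpha^2 = 0.4, beta^2 = 0.6
P(|0>) = alpha^2 + gamma * beta^2
= 0.4 + 0.78 * 0.6
= 0.4 + 0.4680
= 0.8680

0.8680


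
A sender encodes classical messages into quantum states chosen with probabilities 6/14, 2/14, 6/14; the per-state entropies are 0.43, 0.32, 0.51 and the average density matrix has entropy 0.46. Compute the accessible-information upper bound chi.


chi = S(rho) - sum_i p_i * S(rho_i)
Weighted entropy = 6/14 * 0.43 + 2/14 * 0.32 + 6/14 * 0.51
= 0.4486
chi = 0.46 - 0.4486
= 0.0114

0.0114


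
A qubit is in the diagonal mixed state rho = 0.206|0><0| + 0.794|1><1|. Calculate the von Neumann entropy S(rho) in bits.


S = -p*log2(p) - (1-p)*log2(1-p)
p = 0.2060, 1-p = 0.7940
= -0.2060 * log2(0.2060) - 0.7940 * log2(0.7940)
= -(-0.4695) - (-0.2642)
= 0.7338

0.7338


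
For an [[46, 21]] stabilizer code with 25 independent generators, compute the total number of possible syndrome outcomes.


Each stabilizer generator gives a binary (+1 or -1) measurement outcome.
With 25 independent generators:
Total syndromes = 2^25
= 33554432

33554432


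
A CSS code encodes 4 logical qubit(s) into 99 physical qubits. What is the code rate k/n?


Code rate R = k/n
= 4/99
= 0.0404

0.0404


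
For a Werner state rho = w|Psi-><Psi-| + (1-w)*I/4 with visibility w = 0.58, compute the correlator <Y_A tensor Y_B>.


|Psi-> = (|01> - |10>)/sqrt(2)
For the pure Bell state, <Y_A Y_B> = -1 (Bell-state Pauli correlator).
The maximally-mixed part I/4 has tr(I/4 * P tensor P) = 0 for any traceless Pauli P.
So <Y_A Y_B>_rho = w * (-1) + (1 - w) * 0
= 0.58 * (-1)
= -0.5800

-0.5800


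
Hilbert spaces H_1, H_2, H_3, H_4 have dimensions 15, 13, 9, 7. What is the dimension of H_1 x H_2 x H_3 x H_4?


dim(H_1 x H_2 x H_3 x H_4) = 15 * 13 * 9 * 7
= 195 * 9 * 7
= 1755 * 7
= 12285

12285


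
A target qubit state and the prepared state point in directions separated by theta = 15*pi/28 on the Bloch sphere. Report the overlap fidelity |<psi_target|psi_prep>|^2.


For states separated by angle theta on Bloch sphere:
F = cos^2(theta/2)
theta = 15*pi/28 = 1.6830
theta/2 = 0.8415
cos(theta/2) = 0.6663
F = 0.4440

0.4440


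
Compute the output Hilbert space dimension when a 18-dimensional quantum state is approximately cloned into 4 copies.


Output space = H^(tensor 4) where dim(H) = 18
dim = 18^4
= 324 (after 2 factors)
= 5832 (after 3 factors)
= 104976 (after 4 factors)
= 104976

104976


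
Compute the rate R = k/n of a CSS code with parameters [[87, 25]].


Code rate R = k/n
= 25/87
= 0.2874

0.2874


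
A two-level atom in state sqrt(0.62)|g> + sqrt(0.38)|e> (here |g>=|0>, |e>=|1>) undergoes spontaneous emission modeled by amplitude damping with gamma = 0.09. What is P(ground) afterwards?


For amplitude damping with parameter gamma on state sqrt(a)|0> + sqrt(b)|1>:
alpha^2 = 0.62, beta^2 = 0.38
P(|0>) = alpha^2 + gamma * beta^2
= 0.62 + 0.09 * 0.38
= 0.62 + 0.0342
= 0.6542

0.6542


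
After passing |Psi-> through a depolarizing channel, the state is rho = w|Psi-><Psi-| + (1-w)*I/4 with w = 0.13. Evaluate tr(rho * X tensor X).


|Psi-> = (|01> - |10>)/sqrt(2)
For the pure Bell state, <X_A X_B> = -1 (Bell-state Pauli correlator).
The maximally-mixed part I/4 has tr(I/4 * P tensor P) = 0 for any traceless Pauli P.
So <X_A X_B>_rho = w * (-1) + (1 - w) * 0
= 0.13 * (-1)
= -0.1300

-0.1300


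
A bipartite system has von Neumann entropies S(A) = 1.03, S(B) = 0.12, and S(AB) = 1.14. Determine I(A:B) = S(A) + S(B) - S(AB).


I(A:B) = S(A) + S(B) - S(AB)
= 1.03 + 0.12 - 1.14
= 0.0100

0.0100


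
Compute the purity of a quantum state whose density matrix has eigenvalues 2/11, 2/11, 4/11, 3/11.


tr(rho^2) = sum of eigenvalues squared
= (2/11)^2 + (2/11)^2 + (4/11)^2 + (3/11)^2
= (4 + 4 + 16 + 9) / 121
= 33/121
= 0.2727

0.2727


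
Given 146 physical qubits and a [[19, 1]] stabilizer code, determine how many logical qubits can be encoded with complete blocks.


Each code block uses 19 physical qubits for 1 logical qubit(s).
Number of complete blocks = floor(146 / 19) = 7
Logical qubits = 7 * 1
= 7

7


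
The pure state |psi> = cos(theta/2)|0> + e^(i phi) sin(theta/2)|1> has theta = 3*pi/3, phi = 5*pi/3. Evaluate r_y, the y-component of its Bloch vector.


theta = 3.1416, phi = 5.2360
r_y = sin(theta)*sin(phi) = 0.0000 * -0.8660
r_y = 0.0000

0.0000


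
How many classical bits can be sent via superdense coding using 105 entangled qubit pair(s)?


Superdense coding allows 2 classical bits per shared entangled pair.
105 pair(s) -> 2 * 105 = 210 classical bits

210


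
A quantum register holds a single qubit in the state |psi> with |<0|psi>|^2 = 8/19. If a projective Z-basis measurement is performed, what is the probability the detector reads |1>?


|alpha|^2 = 8/19 = 0.4211
|beta|^2 = 1 - 8/19 = 11/19 = 0.5789
P(|1>) = |beta|^2 = 0.5789

0.5789


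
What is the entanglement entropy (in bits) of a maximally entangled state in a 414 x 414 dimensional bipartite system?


For a maximally entangled state in d x d:
S = log2(d) = log2(414)
= 8.6935

8.6935


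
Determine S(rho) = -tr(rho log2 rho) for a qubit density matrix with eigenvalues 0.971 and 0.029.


S = -p*log2(p) - (1-p)*log2(1-p)
p = 0.9710, 1-p = 0.0290
= -0.9710 * log2(0.9710) - 0.0290 * log2(0.0290)
= -(-0.0412) - (-0.1481)
= 0.1894

0.1894


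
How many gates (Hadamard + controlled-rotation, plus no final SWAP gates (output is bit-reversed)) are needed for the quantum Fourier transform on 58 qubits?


Hadamard gates: 58
Controlled rotations: n*(n-1)/2 = 58*57/2 = 1653
SWAP gates: 0 (omitted)
Total = 58 + 1653
= 1711

1711


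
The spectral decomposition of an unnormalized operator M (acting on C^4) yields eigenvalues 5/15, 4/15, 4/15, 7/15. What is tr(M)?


tr(M) = sum of eigenvalues
= 5/15 + 4/15 + 4/15 + 7/15
= 20/15
= 1.3333

1.3333


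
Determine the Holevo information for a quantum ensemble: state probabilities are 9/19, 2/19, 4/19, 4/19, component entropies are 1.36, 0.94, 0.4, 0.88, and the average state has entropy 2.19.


chi = S(rho) - sum_i p_i * S(rho_i)
Weighted entropy = 9/19 * 1.36 + 2/19 * 0.94 + 4/19 * 0.4 + 4/19 * 0.88
= 1.0126
chi = 2.19 - 1.0126
= 1.1774

1.1774


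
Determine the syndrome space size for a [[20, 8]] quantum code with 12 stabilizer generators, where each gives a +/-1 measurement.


Each stabilizer generator gives a binary (+1 or -1) measurement outcome.
With 12 independent generators:
Total syndromes = 2^12
= 4096

4096


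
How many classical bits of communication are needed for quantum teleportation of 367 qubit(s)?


Quantum teleportation requires 2 classical bits per qubit teleported.
367 qubit(s) -> 2 * 367 = 734 classical bits

734


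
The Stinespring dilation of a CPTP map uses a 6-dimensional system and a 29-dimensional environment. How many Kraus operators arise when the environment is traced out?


Tracing out the environment in an orthonormal basis {|i>_E} gives Kraus operators K_i = <i|_E U |0>_E.
Number of Kraus operators = dim(H_env) = d_env
= 29

29


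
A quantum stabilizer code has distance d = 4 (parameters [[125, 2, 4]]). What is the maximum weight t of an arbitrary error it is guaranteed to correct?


Code parameters: [[125, 2, 4]], distance d = 4.
Number of correctable errors = floor((d-1)/2)
= floor((4 - 1)/2)
= floor(3/2)
= 1

1


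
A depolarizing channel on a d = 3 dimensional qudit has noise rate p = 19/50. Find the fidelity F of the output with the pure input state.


F = (1-p) + p/d
= (1 - 0.3800) + 0.3800/3
= 0.6200 + 0.1267
= 0.7467

0.7467


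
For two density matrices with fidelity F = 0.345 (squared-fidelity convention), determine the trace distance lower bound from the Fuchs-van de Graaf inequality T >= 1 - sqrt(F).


Fuchs-van de Graaf (squared-fidelity convention): 1 - sqrt(F) <= T <= sqrt(1 - F).
Lower bound: T >= 1 - sqrt(F)
sqrt(F) = sqrt(0.345) = 0.5874
T >= 1 - 0.5874
T >= 0.4126

0.4126


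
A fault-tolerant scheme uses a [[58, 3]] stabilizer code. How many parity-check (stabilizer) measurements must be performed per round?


For an [[n,k]] stabilizer code:
Number of stabilizer generators = n - k
= 58 - 3
= 55

55


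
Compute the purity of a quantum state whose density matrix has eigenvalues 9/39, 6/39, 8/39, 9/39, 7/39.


tr(rho^2) = sum of eigenvalues squared
= (9/39)^2 + (6/39)^2 + (8/39)^2 + (9/39)^2 + (7/39)^2
= (81 + 36 + 64 + 81 + 49) / 1521
= 311/1521
= 0.2045

0.2045


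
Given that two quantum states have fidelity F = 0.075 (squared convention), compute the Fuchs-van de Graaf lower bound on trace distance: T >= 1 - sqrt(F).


Fuchs-van de Graaf (squared-fidelity convention): 1 - sqrt(F) <= T <= sqrt(1 - F).
Lower bound: T >= 1 - sqrt(F)
sqrt(F) = sqrt(0.075) = 0.2739
T >= 1 - 0.2739
T >= 0.7261

0.7261


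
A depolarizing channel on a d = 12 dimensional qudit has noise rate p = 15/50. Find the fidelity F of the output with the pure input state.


F = (1-p) + p/d
= (1 - 0.3000) + 0.3000/12
= 0.7000 + 0.0250
= 0.7250

0.7250


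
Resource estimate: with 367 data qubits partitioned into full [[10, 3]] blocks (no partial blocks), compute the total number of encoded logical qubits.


Each code block uses 10 physical qubits for 3 logical qubit(s).
Number of complete blocks = floor(367 / 10) = 36
Logical qubits = 36 * 3
= 108

108


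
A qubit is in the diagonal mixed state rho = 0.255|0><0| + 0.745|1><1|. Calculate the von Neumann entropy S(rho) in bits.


S = -p*log2(p) - (1-p)*log2(1-p)
p = 0.2550, 1-p = 0.7450
= -0.2550 * log2(0.2550) - 0.7450 * log2(0.7450)
= -(-0.5027) - (-0.3164)
= 0.8191

0.8191


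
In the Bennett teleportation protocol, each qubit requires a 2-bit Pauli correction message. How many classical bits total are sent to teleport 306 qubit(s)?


Quantum teleportation requires 2 classical bits per qubit teleported.
306 qubit(s) -> 2 * 306 = 612 classical bits

612


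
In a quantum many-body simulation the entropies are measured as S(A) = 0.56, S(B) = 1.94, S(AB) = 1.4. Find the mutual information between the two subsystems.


I(A:B) = S(A) + S(B) - S(AB)
= 0.56 + 1.94 - 1.4
= 1.1000

1.1000


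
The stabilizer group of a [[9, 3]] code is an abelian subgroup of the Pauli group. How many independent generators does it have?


For an [[n,k]] stabilizer code:
Number of stabilizer generators = n - k
= 9 - 3
= 6

6


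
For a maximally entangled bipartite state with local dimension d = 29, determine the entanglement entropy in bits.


For a maximally entangled state in d x d:
S = log2(d) = log2(29)
= 4.8580

4.8580


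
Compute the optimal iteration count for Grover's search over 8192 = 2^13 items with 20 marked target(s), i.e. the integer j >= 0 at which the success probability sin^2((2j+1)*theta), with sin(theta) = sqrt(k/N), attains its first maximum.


After j Grover iterations the success probability is P(j) = sin^2((2j+1)*theta), where sin(theta) = sqrt(k/N).
N = 2^13 = 8192, k = 20
sin(theta) = sqrt(k/N) = 0.04941058844
theta = arcsin(sqrt(k/N)) = 0.04943071578 rad
P(j) reaches its first maximum when (2j+1)*theta is as close as possible to pi/2, i.e. j = round(pi/(4*theta) - 1/2).
pi/(4*theta) - 1/2 = 15.3889
(For comparison, the common estimate pi/4 * sqrt(N/k) = 15.8953; the exact maximiser is used here.)
Optimal iterations = 15

15


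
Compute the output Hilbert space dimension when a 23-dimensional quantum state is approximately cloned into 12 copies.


Output space = H^(tensor 12) where dim(H) = 23
dim = 23^12
= 529 (after 2 factors)
= 12167 (after 3 factors)
= 279841 (after 4 factors)
= 6436343 (after 5 factors)
= 148035889 (after 6 factors)
= 3404825447 (after 7 factors)
= 78310985281 (after 8 factors)
= 1801152661463 (after 9 factors)
= 41426511213649 (after 10 factors)
= 952809757913927 (after 11 factors)
= 21914624432020321 (after 12 factors)
= 21914624432020321

21914624432020321


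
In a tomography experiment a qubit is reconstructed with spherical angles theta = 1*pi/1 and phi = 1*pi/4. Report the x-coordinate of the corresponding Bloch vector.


theta = 3.1416, phi = 0.7854
r_x = sin(theta)*cos(phi) = 0.0000 * 0.7071
r_x = 0.0000

0.0000


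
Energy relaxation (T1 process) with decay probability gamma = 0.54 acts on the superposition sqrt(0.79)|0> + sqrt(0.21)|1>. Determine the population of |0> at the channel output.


For amplitude damping with parameter gamma on state sqrt(a)|0> + sqrt(b)|1>:
alpha^2 = 0.79, beta^2 = 0.21
P(|0>) = alpha^2 + gamma * beta^2
= 0.79 + 0.54 * 0.21
= 0.79 + 0.1134
= 0.9034

0.9034


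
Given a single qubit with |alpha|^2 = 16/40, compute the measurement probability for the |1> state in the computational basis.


|alpha|^2 = 16/40 = 0.4000
|beta|^2 = 1 - 16/40 = 24/40 = 0.6000
P(|1>) = |beta|^2 = 0.6000

0.6000


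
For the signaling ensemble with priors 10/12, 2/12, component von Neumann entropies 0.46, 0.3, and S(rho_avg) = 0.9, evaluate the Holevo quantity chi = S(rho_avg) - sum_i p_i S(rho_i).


chi = S(rho) - sum_i p_i * S(rho_i)
Weighted entropy = 10/12 * 0.46 + 2/12 * 0.3
= 0.4333
chi = 0.9 - 0.4333
= 0.4667

0.4667


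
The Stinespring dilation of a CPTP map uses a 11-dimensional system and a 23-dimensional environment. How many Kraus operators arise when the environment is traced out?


Tracing out the environment in an orthonormal basis {|i>_E} gives Kraus operators K_i = <i|_E U |0>_E.
Number of Kraus operators = dim(H_env) = d_env
= 23

23


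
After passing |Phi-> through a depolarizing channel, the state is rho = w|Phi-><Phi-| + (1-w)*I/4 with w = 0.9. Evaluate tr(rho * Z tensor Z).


|Phi-> = (|00> - |11>)/sqrt(2)
For the pure Bell state, <Z_A Z_B> = +1 (Bell-state Pauli correlator).
The maximally-mixed part I/4 has tr(I/4 * P tensor P) = 0 for any traceless Pauli P.
So <Z_A Z_B>_rho = w * (+1) + (1 - w) * 0
= 0.9 * (+1)
= 0.9000

0.9000


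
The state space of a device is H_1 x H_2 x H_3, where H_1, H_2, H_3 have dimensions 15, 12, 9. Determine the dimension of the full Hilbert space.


dim(H_1 x H_2 x H_3) = 15 * 12 * 9
= 180 * 9
= 1620

1620


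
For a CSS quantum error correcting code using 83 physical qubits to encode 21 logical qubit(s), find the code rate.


Code rate R = k/n
= 21/83
= 0.2530

0.2530


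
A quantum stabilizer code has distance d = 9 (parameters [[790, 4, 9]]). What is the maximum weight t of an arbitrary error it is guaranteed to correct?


Code parameters: [[790, 4, 9]], distance d = 9.
Number of correctable errors = floor((d-1)/2)
= floor((9 - 1)/2)
= floor(8/2)
= 4

4


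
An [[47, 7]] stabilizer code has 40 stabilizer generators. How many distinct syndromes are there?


Each stabilizer generator gives a binary (+1 or -1) measurement outcome.
With 40 independent generators:
Total syndromes = 2^40
= 1099511627776

1099511627776


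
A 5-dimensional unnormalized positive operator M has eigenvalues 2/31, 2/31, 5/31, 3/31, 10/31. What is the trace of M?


tr(M) = sum of eigenvalues
= 2/31 + 2/31 + 5/31 + 3/31 + 10/31
= 22/31
= 0.7097

0.7097


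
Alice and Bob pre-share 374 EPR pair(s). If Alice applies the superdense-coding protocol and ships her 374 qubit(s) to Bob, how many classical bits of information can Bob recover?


Superdense coding allows 2 classical bits per shared entangled pair.
374 pair(s) -> 2 * 374 = 748 classical bits

748


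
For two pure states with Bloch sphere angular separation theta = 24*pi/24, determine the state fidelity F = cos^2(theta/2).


For states separated by angle theta on Bloch sphere:
F = cos^2(theta/2)
theta = 24*pi/24 = 3.1416
theta/2 = 1.5708
cos(theta/2) = 0.0000
F = 0.0000

0.0000


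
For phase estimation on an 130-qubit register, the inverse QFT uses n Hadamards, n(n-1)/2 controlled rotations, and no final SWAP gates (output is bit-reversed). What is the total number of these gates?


Hadamard gates: 130
Controlled rotations: n*(n-1)/2 = 130*129/2 = 8385
SWAP gates: 0 (omitted)
Total = 130 + 8385
= 8515

8515


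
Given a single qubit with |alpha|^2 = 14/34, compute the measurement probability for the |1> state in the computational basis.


|alpha|^2 = 14/34 = 0.4118
|beta|^2 = 1 - 14/34 = 20/34 = 0.5882
P(|1>) = |beta|^2 = 0.5882

0.5882


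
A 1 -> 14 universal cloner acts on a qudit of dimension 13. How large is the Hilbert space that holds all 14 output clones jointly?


Output space = H^(tensor 14) where dim(H) = 13
dim = 13^14
= 169 (after 2 factors)
= 2197 (after 3 factors)
= 28561 (after 4 factors)
= 371293 (after 5 factors)
= 4826809 (after 6 factors)
= 62748517 (after 7 factors)
= 815730721 (after 8 factors)
= 10604499373 (after 9 factors)
= 137858491849 (after 10 factors)
= 1792160394037 (after 11 factors)
= 23298085122481 (after 12 factors)
= 302875106592253 (after 13 factors)
= 3937376385699289 (after 14 factors)
= 3937376385699289

3937376385699289


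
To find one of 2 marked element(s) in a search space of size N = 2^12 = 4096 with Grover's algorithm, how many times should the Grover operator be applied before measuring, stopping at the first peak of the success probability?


After j Grover iterations the success probability is P(j) = sin^2((2j+1)*theta), where sin(theta) = sqrt(k/N).
N = 2^12 = 4096, k = 2
sin(theta) = sqrt(k/N) = 0.02209708691
theta = arcsin(sqrt(k/N)) = 0.02209888557 rad
P(j) reaches its first maximum when (2j+1)*theta is as close as possible to pi/2, i.e. j = round(pi/(4*theta) - 1/2).
pi/(4*theta) - 1/2 = 35.0402
(For comparison, the common estimate pi/4 * sqrt(N/k) = 35.5431; the exact maximiser is used here.)
Optimal iterations = 35

35


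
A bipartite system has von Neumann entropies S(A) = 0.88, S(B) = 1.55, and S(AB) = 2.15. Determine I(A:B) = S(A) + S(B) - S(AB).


I(A:B) = S(A) + S(B) - S(AB)
= 0.88 + 1.55 - 2.15
= 0.2800

0.2800


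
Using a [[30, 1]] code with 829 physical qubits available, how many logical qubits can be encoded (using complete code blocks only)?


Each code block uses 30 physical qubits for 1 logical qubit(s).
Number of complete blocks = floor(829 / 30) = 27
Logical qubits = 27 * 1
= 27

27


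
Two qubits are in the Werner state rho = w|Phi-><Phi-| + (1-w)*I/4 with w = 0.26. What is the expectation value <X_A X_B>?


|Phi-> = (|00> - |11>)/sqrt(2)
For the pure Bell state, <X_A X_B> = -1 (Bell-state Pauli correlator).
The maximally-mixed part I/4 has tr(I/4 * P tensor P) = 0 for any traceless Pauli P.
So <X_A X_B>_rho = w * (-1) + (1 - w) * 0
= 0.26 * (-1)
= -0.2600

-0.2600


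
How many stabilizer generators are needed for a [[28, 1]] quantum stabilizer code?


For an [[n,k]] stabilizer code:
Number of stabilizer generators = n - k
= 28 - 1
= 27

27


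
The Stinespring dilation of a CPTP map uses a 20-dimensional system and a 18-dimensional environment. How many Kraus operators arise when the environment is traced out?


Tracing out the environment in an orthonormal basis {|i>_E} gives Kraus operators K_i = <i|_E U |0>_E.
Number of Kraus operators = dim(H_env) = d_env
= 18

18


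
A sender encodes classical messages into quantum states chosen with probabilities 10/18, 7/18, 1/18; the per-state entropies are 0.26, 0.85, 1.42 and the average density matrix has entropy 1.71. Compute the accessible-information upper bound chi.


chi = S(rho) - sum_i p_i * S(rho_i)
Weighted entropy = 10/18 * 0.26 + 7/18 * 0.85 + 1/18 * 1.42
= 0.5539
chi = 1.71 - 0.5539
= 1.1561

1.1561


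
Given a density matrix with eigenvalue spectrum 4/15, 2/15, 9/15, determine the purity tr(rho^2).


tr(rho^2) = sum of eigenvalues squared
= (4/15)^2 + (2/15)^2 + (9/15)^2
= (16 + 4 + 81) / 225
= 101/225
= 0.4489

0.4489


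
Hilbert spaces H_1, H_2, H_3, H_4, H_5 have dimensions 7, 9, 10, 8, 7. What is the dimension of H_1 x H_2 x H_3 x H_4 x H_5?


dim(H_1 x H_2 x H_3 x H_4 x H_5) = 7 * 9 * 10 * 8 * 7
= 63 * 10 * 8 * 7
= 630 * 8 * 7
= 5040 * 7
= 35280

35280


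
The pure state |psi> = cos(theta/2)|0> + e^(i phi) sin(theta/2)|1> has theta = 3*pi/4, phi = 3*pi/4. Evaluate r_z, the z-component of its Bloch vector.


theta = 2.3562, phi = 2.3562
r_z = cos(theta) = -0.7071

-0.7071


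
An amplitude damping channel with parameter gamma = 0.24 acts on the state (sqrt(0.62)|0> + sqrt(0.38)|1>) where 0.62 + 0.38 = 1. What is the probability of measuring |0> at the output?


For amplitude damping with parameter gamma on state sqrt(a)|0> + sqrt(b)|1>:
alpha^2 = 0.62, beta^2 = 0.38
P(|0>) = alpha^2 + gamma * beta^2
= 0.62 + 0.24 * 0.38
= 0.62 + 0.0912
= 0.7112

0.7112


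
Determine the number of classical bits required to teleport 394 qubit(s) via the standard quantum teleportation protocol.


Quantum teleportation requires 2 classical bits per qubit teleported.
394 qubit(s) -> 2 * 394 = 788 classical bits

788


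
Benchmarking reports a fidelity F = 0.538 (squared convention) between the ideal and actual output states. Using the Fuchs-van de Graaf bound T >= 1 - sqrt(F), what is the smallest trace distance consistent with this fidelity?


Fuchs-van de Graaf (squared-fidelity convention): 1 - sqrt(F) <= T <= sqrt(1 - F).
Lower bound: T >= 1 - sqrt(F)
sqrt(F) = sqrt(0.538) = 0.7335
T >= 1 - 0.7335
T >= 0.2665

0.2665


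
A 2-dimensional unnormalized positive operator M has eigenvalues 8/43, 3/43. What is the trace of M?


tr(M) = sum of eigenvalues
= 8/43 + 3/43
= 11/43
= 0.2558

0.2558


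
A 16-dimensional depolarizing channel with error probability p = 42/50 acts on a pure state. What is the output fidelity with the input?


F = (1-p) + p/d
= (1 - 0.8400) + 0.8400/16
= 0.1600 + 0.0525
= 0.2125

0.2125


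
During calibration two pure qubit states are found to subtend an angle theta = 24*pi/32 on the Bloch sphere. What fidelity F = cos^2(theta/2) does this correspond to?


For states separated by angle theta on Bloch sphere:
F = cos^2(theta/2)
theta = 24*pi/32 = 2.3562
theta/2 = 1.1781
cos(theta/2) = 0.3827
F = 0.1464

0.1464


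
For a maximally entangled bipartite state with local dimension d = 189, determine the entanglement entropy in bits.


For a maximally entangled state in d x d:
S = log2(d) = log2(189)
= 7.5622

7.5622


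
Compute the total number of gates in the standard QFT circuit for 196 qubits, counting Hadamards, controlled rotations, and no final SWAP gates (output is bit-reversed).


Hadamard gates: 196
Controlled rotations: n*(n-1)/2 = 196*195/2 = 19110
SWAP gates: 0 (omitted)
Total = 196 + 19110
= 19306

19306


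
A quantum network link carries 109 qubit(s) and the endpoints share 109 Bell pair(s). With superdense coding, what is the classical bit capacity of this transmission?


Superdense coding allows 2 classical bits per shared entangled pair.
109 pair(s) -> 2 * 109 = 218 classical bits

218


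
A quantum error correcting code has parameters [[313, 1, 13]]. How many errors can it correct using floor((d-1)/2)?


Code parameters: [[313, 1, 13]], distance d = 13.
Number of correctable errors = floor((d-1)/2)
= floor((13 - 1)/2)
= floor(12/2)
= 6

6


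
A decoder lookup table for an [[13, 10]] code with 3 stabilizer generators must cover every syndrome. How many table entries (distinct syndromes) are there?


Each stabilizer generator gives a binary (+1 or -1) measurement outcome.
With 3 independent generators:
Total syndromes = 2^3
= 8

8


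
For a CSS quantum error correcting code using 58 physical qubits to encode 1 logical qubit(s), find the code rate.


Code rate R = k/n
= 1/58
= 0.0172

0.0172


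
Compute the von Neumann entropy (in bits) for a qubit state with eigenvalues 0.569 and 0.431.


S = -p*log2(p) - (1-p)*log2(1-p)
p = 0.5690, 1-p = 0.4310
= -0.5690 * log2(0.5690) - 0.4310 * log2(0.4310)
= -(-0.4629) - (-0.5233)
= 0.9862

0.9862


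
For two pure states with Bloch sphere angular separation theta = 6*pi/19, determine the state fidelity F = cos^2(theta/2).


For states separated by angle theta on Bloch sphere:
F = cos^2(theta/2)
theta = 6*pi/19 = 0.9921
theta/2 = 0.4960
cos(theta/2) = 0.8795
F = 0.7735

0.7735


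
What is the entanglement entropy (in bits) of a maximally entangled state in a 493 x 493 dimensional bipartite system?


For a maximally entangled state in d x d:
S = log2(d) = log2(493)
= 8.9454

8.9454


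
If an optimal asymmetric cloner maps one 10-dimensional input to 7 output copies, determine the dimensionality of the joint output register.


Output space = H^(tensor 7) where dim(H) = 10
dim = 10^7
= 100 (after 2 factors)
= 1000 (after 3 factors)
= 10000 (after 4 factors)
= 100000 (after 5 factors)
= 1000000 (after 6 factors)
= 10000000 (after 7 factors)
= 10000000

10000000


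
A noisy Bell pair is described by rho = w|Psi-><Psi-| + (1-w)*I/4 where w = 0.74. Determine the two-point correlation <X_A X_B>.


|Psi-> = (|01> - |10>)/sqrt(2)
For the pure Bell state, <X_A X_B> = -1 (Bell-state Pauli correlator).
The maximally-mixed part I/4 has tr(I/4 * P tensor P) = 0 for any traceless Pauli P.
So <X_A X_B>_rho = w * (-1) + (1 - w) * 0
= 0.74 * (-1)
= -0.7400

-0.7400


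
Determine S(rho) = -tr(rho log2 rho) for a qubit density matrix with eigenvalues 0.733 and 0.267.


S = -p*log2(p) - (1-p)*log2(1-p)
p = 0.7330, 1-p = 0.2670
= -0.7330 * log2(0.7330) - 0.2670 * log2(0.2670)
= -(-0.3285) - (-0.5087)
= 0.8371

0.8371


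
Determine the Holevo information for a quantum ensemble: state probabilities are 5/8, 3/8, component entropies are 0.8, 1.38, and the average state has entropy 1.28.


chi = S(rho) - sum_i p_i * S(rho_i)
Weighted entropy = 5/8 * 0.8 + 3/8 * 1.38
= 1.0175
chi = 1.28 - 1.0175
= 0.2625

0.2625


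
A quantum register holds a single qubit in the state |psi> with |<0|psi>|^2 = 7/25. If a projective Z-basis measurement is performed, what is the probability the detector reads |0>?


|alpha|^2 = 7/25 = 0.2800
|beta|^2 = 1 - 7/25 = 18/25 = 0.7200
P(|0>) = |alpha|^2 = 0.2800

0.2800


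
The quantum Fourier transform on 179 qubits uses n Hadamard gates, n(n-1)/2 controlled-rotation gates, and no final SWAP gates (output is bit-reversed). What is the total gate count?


Hadamard gates: 179
Controlled rotations: n*(n-1)/2 = 179*178/2 = 15931
SWAP gates: 0 (omitted)
Total = 179 + 15931
= 16110

16110


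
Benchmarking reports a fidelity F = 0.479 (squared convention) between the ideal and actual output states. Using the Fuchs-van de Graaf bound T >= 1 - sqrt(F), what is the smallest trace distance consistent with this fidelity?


Fuchs-van de Graaf (squared-fidelity convention): 1 - sqrt(F) <= T <= sqrt(1 - F).
Lower bound: T >= 1 - sqrt(F)
sqrt(F) = sqrt(0.479) = 0.6921
T >= 1 - 0.6921
T >= 0.3079

0.3079


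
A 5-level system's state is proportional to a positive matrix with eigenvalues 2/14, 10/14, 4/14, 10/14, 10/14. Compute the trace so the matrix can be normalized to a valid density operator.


tr(M) = sum of eigenvalues
= 2/14 + 10/14 + 4/14 + 10/14 + 10/14
= 36/14
= 2.5714

2.5714


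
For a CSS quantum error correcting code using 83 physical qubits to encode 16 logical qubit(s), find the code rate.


Code rate R = k/n
= 16/83
= 0.1928

0.1928


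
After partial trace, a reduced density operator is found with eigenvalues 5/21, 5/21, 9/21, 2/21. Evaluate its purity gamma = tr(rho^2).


tr(rho^2) = sum of eigenvalues squared
= (5/21)^2 + (5/21)^2 + (9/21)^2 + (2/21)^2
= (25 + 25 + 81 + 4) / 441
= 135/441
= 0.3061

0.3061


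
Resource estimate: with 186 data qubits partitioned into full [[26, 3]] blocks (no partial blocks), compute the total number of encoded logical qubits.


Each code block uses 26 physical qubits for 3 logical qubit(s).
Number of complete blocks = floor(186 / 26) = 7
Logical qubits = 7 * 3
= 21

21


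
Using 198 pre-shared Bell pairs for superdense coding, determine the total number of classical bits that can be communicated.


Superdense coding allows 2 classical bits per shared entangled pair.
198 pair(s) -> 2 * 198 = 396 classical bits

396


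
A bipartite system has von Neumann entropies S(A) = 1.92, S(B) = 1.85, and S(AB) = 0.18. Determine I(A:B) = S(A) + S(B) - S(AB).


I(A:B) = S(A) + S(B) - S(AB)
= 1.92 + 1.85 - 0.18
= 3.5900

3.5900


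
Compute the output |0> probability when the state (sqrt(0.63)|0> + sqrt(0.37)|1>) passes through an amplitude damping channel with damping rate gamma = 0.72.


For amplitude damping with parameter gamma on state sqrt(a)|0> + sqrt(b)|1>:
alpha^2 = 0.63, beta^2 = 0.37
P(|0>) = alpha^2 + gamma * beta^2
= 0.63 + 0.72 * 0.37
= 0.63 + 0.2664
= 0.8964

0.8964


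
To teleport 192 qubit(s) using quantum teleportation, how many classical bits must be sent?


Quantum teleportation requires 2 classical bits per qubit teleported.
192 qubit(s) -> 2 * 192 = 384 classical bits

384


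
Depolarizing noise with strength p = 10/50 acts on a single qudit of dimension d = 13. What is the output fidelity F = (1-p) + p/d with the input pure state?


F = (1-p) + p/d
= (1 - 0.2000) + 0.2000/13
= 0.8000 + 0.0154
= 0.8154

0.8154


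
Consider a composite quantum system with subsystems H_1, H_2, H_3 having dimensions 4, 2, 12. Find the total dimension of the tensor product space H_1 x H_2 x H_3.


dim(H_1 x H_2 x H_3) = 4 * 2 * 12
= 8 * 12
= 96

96


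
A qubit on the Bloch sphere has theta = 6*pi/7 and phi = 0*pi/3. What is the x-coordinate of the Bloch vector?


theta = 2.6928, phi = 0.0000
r_x = sin(theta)*cos(phi) = 0.4339 * 1.0000
r_x = 0.4339

0.4339


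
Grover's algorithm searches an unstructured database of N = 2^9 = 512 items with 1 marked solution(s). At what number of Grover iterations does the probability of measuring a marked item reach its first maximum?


After j Grover iterations the success probability is P(j) = sin^2((2j+1)*theta), where sin(theta) = sqrt(k/N).
N = 2^9 = 512, k = 1
sin(theta) = sqrt(k/N) = 0.04419417382
theta = arcsin(sqrt(k/N)) = 0.04420857261 rad
P(j) reaches its first maximum when (2j+1)*theta is as close as possible to pi/2, i.e. j = round(pi/(4*theta) - 1/2).
pi/(4*theta) - 1/2 = 17.2657
(For comparison, the common estimate pi/4 * sqrt(N/k) = 17.7715; the exact maximiser is used here.)
Optimal iterations = 17

17


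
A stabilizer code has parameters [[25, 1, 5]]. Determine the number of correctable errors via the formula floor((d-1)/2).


Code parameters: [[25, 1, 5]], distance d = 5.
Number of correctable errors = floor((d-1)/2)
= floor((5 - 1)/2)
= floor(4/2)
= 2

2


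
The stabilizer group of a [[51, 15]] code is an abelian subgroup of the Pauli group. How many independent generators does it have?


For an [[n,k]] stabilizer code:
Number of stabilizer generators = n - k
= 51 - 15
= 36

36


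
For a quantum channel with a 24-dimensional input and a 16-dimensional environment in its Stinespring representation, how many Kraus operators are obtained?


Tracing out the environment in an orthonormal basis {|i>_E} gives Kraus operators K_i = <i|_E U |0>_E.
Number of Kraus operators = dim(H_env) = d_env
= 16

16


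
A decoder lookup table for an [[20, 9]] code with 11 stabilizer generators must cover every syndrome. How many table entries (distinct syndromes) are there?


Each stabilizer generator gives a binary (+1 or -1) measurement outcome.
With 11 independent generators:
Total syndromes = 2^11
= 2048

2048


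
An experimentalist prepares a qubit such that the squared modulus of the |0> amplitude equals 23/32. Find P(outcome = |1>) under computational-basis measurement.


|alpha|^2 = 23/32 = 0.7188
|beta|^2 = 1 - 23/32 = 9/32 = 0.2812
P(|1>) = |beta|^2 = 0.2812

0.2812


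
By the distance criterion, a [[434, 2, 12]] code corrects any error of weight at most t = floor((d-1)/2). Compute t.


Code parameters: [[434, 2, 12]], distance d = 12.
Number of correctable errors = floor((d-1)/2)
= floor((12 - 1)/2)
= floor(11/2)
= 5

5


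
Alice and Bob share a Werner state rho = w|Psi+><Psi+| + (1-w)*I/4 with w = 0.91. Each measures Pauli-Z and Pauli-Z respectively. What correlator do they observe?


|Psi+> = (|01> + |10>)/sqrt(2)
For the pure Bell state, <Z_A Z_B> = -1 (Bell-state Pauli correlator).
The maximally-mixed part I/4 has tr(I/4 * P tensor P) = 0 for any traceless Pauli P.
So <Z_A Z_B>_rho = w * (-1) + (1 - w) * 0
= 0.91 * (-1)
= -0.9100

-0.9100


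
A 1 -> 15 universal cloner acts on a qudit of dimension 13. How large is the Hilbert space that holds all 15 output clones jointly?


Output space = H^(tensor 15) where dim(H) = 13
dim = 13^15
= 169 (after 2 factors)
= 2197 (after 3 factors)
= 28561 (after 4 factors)
= 371293 (after 5 factors)
= 4826809 (after 6 factors)
= 62748517 (after 7 factors)
= 815730721 (after 8 factors)
= 10604499373 (after 9 factors)
= 137858491849 (after 10 factors)
= 1792160394037 (after 11 factors)
= 23298085122481 (after 12 factors)
= 302875106592253 (after 13 factors)
= 3937376385699289 (after 14 factors)
= 51185893014090757 (after 15 factors)
= 51185893014090757

51185893014090757
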